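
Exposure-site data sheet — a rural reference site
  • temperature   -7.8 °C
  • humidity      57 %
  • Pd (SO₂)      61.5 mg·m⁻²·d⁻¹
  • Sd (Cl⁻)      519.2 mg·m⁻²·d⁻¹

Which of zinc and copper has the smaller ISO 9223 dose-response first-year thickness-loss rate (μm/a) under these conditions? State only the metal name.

copper

zinc: temperature factor f = +0.038·(-17.8) = -0.6764
  Pd branch = 0.0129·Pd^0.44·e^(0.046·RH+f) = 0.5529 μm/a
  Cl⁻ term: 0.0175·519.2^0.57·exp(0.008·57+0.085·-7.8) = 0.5022
  r_corr = 0.5529 + 0.5022 = 1.055 μm/a
copper: f(T) = +0.126·(T−10) [T≤10 °C] = -2.2428
  SO₂ term: 0.0053·61.5^0.26·exp(0.059·57-2.2428) = 0.04741
  Cl⁻ term: 0.01025·519.2^0.27·exp(0.036·57+0.049·-7.8) = 0.2945
  sum: 0.04741 + 0.2945 → r_corr = 0.3419 μm/a
Ordering by μm/a: zinc (1.06) > copper (0.342)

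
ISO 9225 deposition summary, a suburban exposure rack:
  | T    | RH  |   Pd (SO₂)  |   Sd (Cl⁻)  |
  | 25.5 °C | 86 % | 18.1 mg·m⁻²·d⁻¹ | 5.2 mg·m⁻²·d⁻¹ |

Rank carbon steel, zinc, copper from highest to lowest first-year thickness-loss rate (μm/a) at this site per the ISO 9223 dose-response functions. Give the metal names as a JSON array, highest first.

["carbon steel", "copper", "zinc"]

carbon steel: T>10 °C ⇒ hinge -0.054·(25.5−10) = -0.8370
  Pd branch = 1.77·Pd^0.52·e^(0.02·RH+f) = 19.3 μm/a
  Cl⁻ term: 0.102·5.2^0.62·exp(0.033·86+0.04·25.5) = 13.43
  sum: 19.3 + 13.43 → r_corr = 32.72 μm/a
zinc: T>10 °C ⇒ hinge -0.071·(25.5−10) = -1.1005
  SO₂ term: 0.0129·18.1^0.44·exp(0.046·86-1.1005) = 0.8019
  Cl⁻ term: 0.0175·5.2^0.57·exp(0.008·86+0.085·25.5) = 0.7786
  r_corr = 0.8019 + 0.7786 = 1.58 μm/a
copper: f(T) = -0.080·(T−10) [T>10 °C] = -1.2400
  SO₂ term: 0.0053·18.1^0.26·exp(0.059·86-1.2400) = 0.5204
  Sd branch = 0.01025·Sd^0.27·e^(0.036·RH+0.049·T) = 1.234 μm/a
  r_corr = 0.5204 + 1.234 = 1.754 μm/a
Ordering by μm/a: carbon steel (32.7) > copper (1.75) > zinc (1.58)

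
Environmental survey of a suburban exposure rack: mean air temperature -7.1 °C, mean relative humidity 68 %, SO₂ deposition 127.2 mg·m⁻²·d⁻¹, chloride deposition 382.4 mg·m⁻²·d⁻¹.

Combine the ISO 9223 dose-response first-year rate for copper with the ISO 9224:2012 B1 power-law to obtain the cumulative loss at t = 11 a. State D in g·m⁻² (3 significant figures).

copper: T≤10 °C ⇒ hinge +0.126·(-7.1−10) = -2.1546
  sulphur-dioxide contribution → 0.1197 μm/a
  chloride contribution → 0.4169 μm/a
  total first-year rate 0.5366 μm/a
Power-law: D(11) = r_corr · 11^0.667
  D(11) = 0.5366 × 11^0.667 = 0.5366 × 4.95 = 2.656 μm
  Mass loss = 2.656 μm × 8.96 g/cm³ = 23.8 g·m⁻²

D(11) = 23.8 g·m⁻²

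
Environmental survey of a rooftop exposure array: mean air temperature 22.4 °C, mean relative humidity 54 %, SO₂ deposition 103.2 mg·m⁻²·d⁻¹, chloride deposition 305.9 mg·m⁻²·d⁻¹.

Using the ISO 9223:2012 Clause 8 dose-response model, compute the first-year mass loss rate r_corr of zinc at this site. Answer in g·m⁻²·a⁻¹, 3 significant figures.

zinc: temperature factor f = -0.071·(12.4) = -0.8804
  SO₂ term: 0.0129·103.2^0.44·exp(0.046·54-0.8804) = 0.4932
  Sd branch = 0.0175·Sd^0.57·e^(0.008·RH+0.085·T) = 4.724 μm/a
  sum: 0.4932 + 4.724 → r_corr = 5.217 μm/a
Convert to mass loss: 5.217 μm/a × 7.14 g/cm³ = 37.25 g·m⁻²·a⁻¹

r_corr = 37.3 g·m⁻²·a⁻¹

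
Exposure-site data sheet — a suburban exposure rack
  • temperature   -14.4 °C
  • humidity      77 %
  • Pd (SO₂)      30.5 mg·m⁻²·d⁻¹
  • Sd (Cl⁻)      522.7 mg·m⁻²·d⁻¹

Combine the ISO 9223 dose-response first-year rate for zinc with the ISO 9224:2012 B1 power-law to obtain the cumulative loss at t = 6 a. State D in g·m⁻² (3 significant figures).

D(6) = 34.6 g·m⁻²

zinc: temperature factor f = +0.038·(-24.4) = -0.9272
  SO₂ term: 0.0129·30.5^0.44·exp(0.046·77-0.9272) = 0.793
  Sd branch = 0.0175·Sd^0.57·e^(0.008·RH+0.085·T) = 0.3376 μm/a
  sum: 0.793 + 0.3376 → r_corr = 1.131 μm/a
ISO 9224: D(t) = r_corr · t^b with b = 0.813 (zinc, B1)
  D(6) = 1.131 × 6^0.813 = 1.131 × 4.292 = 4.852 μm
  Mass loss = 4.852 μm × 7.14 g/cm³ = 34.65 g·m⁻²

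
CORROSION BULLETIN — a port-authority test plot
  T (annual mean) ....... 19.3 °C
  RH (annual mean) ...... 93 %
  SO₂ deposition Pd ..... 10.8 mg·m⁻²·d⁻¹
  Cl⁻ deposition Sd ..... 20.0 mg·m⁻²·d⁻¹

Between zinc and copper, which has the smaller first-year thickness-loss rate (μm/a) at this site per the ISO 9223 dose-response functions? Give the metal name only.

zinc: T>10 °C ⇒ hinge -0.071·(19.3−10) = -0.6603
  SO₂ term: 0.0129·10.8^0.44·exp(0.046·93-0.6603) = 1.369
  Cl⁻ term: 0.0175·20.0^0.57·exp(0.008·93+0.085·19.3) = 1.048
  r_corr = 1.369 + 1.048 = 2.417 μm/a
copper: T>10 °C ⇒ hinge -0.080·(19.3−10) = -0.7440
  SO₂ term: 0.0053·10.8^0.26·exp(0.059·93-0.7440) = 1.129
  Cl⁻ term: 0.01025·20.0^0.27·exp(0.036·93+0.049·19.3) = 1.686
  sum: 1.129 + 1.686 → r_corr = 2.815 μm/a
Ordering by μm/a: copper (2.81) > zinc (2.42)

zinc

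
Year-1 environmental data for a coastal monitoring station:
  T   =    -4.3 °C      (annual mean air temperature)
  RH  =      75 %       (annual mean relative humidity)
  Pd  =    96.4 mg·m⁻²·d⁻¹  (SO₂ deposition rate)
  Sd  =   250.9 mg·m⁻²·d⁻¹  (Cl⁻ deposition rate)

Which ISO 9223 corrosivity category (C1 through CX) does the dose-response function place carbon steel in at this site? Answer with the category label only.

C3

carbon steel: T≤10 °C ⇒ hinge +0.150·(-4.3−10) = -2.1450
  sulphur-dioxide contribution → 9.99 μm/a
  chloride contribution → 31.37 μm/a
  total first-year rate 41.36 μm/a
ISO 9223 Table 2 (carbon steel): 25 < 41.4 ≤ 50 μm/a ⇒ C3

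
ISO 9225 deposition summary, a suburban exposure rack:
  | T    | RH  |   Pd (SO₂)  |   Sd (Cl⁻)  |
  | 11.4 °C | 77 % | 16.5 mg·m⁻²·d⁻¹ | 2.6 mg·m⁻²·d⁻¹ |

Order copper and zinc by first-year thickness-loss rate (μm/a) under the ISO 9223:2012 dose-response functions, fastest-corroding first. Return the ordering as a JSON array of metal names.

["zinc", "copper"]

copper: temperature factor f = -0.080·(1.4) = -0.1120
  Pd branch = 0.0053·Pd^0.26·e^(0.059·RH+f) = 0.923 μm/a
  Sd branch = 0.01025·Sd^0.27·e^(0.036·RH+0.049·T) = 0.3709 μm/a
  r_corr = 0.923 + 0.3709 = 1.294 μm/a
zinc: T>10 °C ⇒ hinge -0.071·(11.4−10) = -0.0994
  Pd branch = 0.0129·Pd^0.44·e^(0.046·RH+f) = 1.385 μm/a
  Sd branch = 0.0175·Sd^0.57·e^(0.008·RH+0.085·T) = 0.1472 μm/a
  sum: 1.385 + 0.1472 → r_corr = 1.532 μm/a
Ordering by μm/a: zinc (1.53) > copper (1.29)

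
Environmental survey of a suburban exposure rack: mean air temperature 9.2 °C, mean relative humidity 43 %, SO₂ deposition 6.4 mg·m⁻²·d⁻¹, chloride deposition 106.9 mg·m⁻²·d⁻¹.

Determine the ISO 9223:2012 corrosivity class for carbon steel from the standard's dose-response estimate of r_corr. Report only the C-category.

C2

carbon steel: f(T) = +0.150·(T−10) [T≤10 °C] = -0.1200
  SO₂ term: 1.77·6.4^0.52·exp(0.02·43-0.1200) = 9.74
  Cl⁻ term: 0.102·106.9^0.62·exp(0.033·43+0.04·9.2) = 11.03
  sum: 9.74 + 11.03 → r_corr = 20.77 μm/a
ISO 9223 Table 2 (carbon steel): 1.3 < 20.8 ≤ 25 μm/a ⇒ C2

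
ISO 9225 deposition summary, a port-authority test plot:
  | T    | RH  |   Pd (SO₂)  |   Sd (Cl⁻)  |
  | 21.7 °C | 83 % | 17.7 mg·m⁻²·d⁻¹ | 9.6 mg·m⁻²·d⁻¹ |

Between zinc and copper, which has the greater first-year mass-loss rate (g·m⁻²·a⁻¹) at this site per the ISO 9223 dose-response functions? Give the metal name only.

copper

zinc: temperature factor f = -0.071·(11.7) = -0.8307
  SO₂ term: 0.0129·17.7^0.44·exp(0.046·83-0.8307) = 0.9059
  Cl⁻ term: 0.0175·9.6^0.57·exp(0.008·83+0.085·21.7) = 0.7805
  r_corr = 0.9059 + 0.7805 = 1.686 μm/a
  mass loss = 1.686 μm/a × 7.14 g/cm³ = 12.04 g·m⁻²·a⁻¹
copper: T>10 °C ⇒ hinge -0.080·(21.7−10) = -0.9360
  SO₂ term: 0.0053·17.7^0.26·exp(0.059·83-0.9360) = 0.5875
  Cl⁻ term: 0.01025·9.6^0.27·exp(0.036·83+0.049·21.7) = 1.085
  sum: 0.5875 + 1.085 → r_corr = 1.672 μm/a
  mass loss = 1.672 μm/a × 8.96 g/cm³ = 14.98 g·m⁻²·a⁻¹
Ordering by g·m⁻²·a⁻¹: copper (15) > zinc (12)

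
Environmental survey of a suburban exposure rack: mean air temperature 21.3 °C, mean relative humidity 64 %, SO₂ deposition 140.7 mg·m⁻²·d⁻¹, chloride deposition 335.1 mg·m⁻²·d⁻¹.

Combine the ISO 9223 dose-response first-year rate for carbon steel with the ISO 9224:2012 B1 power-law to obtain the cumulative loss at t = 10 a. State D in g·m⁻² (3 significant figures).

carbon steel: temperature factor f = -0.054·(11.3) = -0.6102
  Pd branch = 1.77·Pd^0.52·e^(0.02·RH+f) = 45.29 μm/a
  Cl⁻ term: 0.102·335.1^0.62·exp(0.033·64+0.04·21.3) = 72.69
  r_corr = 45.29 + 72.69 = 118 μm/a
Power-law: D(10) = r_corr · 10^0.523
  D(10) = 118 × 10^0.523 = 118 × 3.334 = 393.4 μm
  Mass loss = 393.4 μm × 7.85 g/cm³ = 3088 g·m⁻²

D(10) = 3.09e+03 g·m⁻²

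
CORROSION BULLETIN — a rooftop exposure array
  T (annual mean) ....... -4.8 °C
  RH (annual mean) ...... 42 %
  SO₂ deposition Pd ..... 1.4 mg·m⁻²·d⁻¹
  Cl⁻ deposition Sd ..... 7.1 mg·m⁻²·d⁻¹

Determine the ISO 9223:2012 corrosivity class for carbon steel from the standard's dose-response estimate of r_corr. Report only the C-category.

C2

carbon steel: T≤10 °C ⇒ hinge +0.150·(-4.8−10) = -2.2200
  sulphur-dioxide contribution → 0.5304 μm/a
  chloride contribution → 1.135 μm/a
  ⇒ r_corr(carbon steel) = 1.665 μm/a
ISO 9223 Table 2 (carbon steel): 1.3 < 1.67 ≤ 25 μm/a ⇒ C2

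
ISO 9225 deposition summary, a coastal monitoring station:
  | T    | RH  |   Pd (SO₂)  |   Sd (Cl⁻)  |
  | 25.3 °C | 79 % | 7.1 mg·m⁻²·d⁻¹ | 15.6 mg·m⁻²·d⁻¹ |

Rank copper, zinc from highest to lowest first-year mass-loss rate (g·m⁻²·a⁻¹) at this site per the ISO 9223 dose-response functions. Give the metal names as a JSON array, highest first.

["copper", "zinc"]

copper: f(T) = -0.080·(T−10) [T>10 °C] = -1.2240
  sulphur-dioxide contribution → 0.2743 μm/a
  chloride contribution → 1.278 μm/a
  total first-year rate 1.552 μm/a
  mass loss = 1.552 μm/a × 8.96 g/cm³ = 13.91 g·m⁻²·a⁻¹
zinc: temperature factor f = -0.071·(15.3) = -1.0863
  sulphur-dioxide contribution → 0.3905 μm/a
  chloride contribution → 1.354 μm/a
  ⇒ r_corr(zinc) = 1.744 μm/a
  mass loss = 1.744 μm/a × 7.14 g/cm³ = 12.45 g·m⁻²·a⁻¹
Ordering by g·m⁻²·a⁻¹: copper (13.9) > zinc (12.5)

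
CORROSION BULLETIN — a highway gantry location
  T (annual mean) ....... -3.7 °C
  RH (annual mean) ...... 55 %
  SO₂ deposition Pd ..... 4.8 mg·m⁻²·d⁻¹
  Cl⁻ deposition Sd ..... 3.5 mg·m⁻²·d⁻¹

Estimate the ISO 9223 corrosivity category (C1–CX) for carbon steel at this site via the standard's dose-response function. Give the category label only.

C2

carbon steel: f(T) = +0.150·(T−10) [T≤10 °C] = -2.0550
  Pd branch = 1.77·Pd^0.52·e^(0.02·RH+f) = 1.54 μm/a
  Sd branch = 0.102·Sd^0.62·e^(0.033·RH+0.04·T) = 1.175 μm/a
  r_corr = 1.54 + 1.175 = 2.714 μm/a
Category bounds: 1.3…25 μm/a bracket r_corr ⇒ C2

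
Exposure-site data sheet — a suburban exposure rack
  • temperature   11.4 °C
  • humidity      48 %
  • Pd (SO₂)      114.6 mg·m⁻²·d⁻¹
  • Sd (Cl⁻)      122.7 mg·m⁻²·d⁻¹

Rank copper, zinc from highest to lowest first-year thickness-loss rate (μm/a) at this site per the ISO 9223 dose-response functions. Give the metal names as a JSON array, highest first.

["zinc", "copper"]

copper: T>10 °C ⇒ hinge -0.080·(11.4−10) = -0.1120
  sulphur-dioxide contribution → 0.276 μm/a
  chloride contribution → 0.3696 μm/a
  total first-year rate 0.6457 μm/a
zinc: f(T) = -0.071·(T−10) [T>10 °C] = -0.0994
  sulphur-dioxide contribution → 0.8558 μm/a
  chloride contribution → 1.05 μm/a
  total first-year rate 1.906 μm/a
Ordering by μm/a: zinc (1.91) > copper (0.646)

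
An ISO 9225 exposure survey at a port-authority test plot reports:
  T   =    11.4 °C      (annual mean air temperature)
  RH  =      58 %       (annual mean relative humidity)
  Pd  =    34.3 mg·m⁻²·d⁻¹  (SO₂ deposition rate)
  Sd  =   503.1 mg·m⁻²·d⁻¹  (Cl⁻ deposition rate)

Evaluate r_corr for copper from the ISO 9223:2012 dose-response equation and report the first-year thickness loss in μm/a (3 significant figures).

r_corr = 1.14 μm/a

copper: T>10 °C ⇒ hinge -0.080·(11.4−10) = -0.1120
  SO₂ term: 0.0053·34.3^0.26·exp(0.059·58-0.1120) = 0.3639
  Cl⁻ term: 0.01025·503.1^0.27·exp(0.036·58+0.049·11.4) = 0.7755
  r_corr = 0.3639 + 0.7755 = 1.139 μm/a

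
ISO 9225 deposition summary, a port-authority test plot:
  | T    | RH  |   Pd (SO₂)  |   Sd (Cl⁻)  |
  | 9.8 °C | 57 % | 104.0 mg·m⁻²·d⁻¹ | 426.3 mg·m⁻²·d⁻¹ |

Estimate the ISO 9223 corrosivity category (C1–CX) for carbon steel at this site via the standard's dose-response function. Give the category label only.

carbon steel: T≤10 °C ⇒ hinge +0.150·(9.8−10) = -0.0300
  Pd branch = 1.77·Pd^0.52·e^(0.02·RH+f) = 60.1 μm/a
  Cl⁻ term: 0.102·426.3^0.62·exp(0.033·57+0.04·9.8) = 42.28
  r_corr = 60.1 + 42.28 = 102.4 μm/a
Category bounds: 80…200 μm/a bracket r_corr ⇒ C5

C5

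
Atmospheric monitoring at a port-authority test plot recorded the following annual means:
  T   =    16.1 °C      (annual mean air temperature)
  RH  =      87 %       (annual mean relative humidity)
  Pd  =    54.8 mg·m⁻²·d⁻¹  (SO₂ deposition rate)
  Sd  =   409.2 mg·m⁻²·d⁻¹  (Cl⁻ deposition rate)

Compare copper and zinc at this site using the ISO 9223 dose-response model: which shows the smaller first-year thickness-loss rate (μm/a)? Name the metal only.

copper

copper: T>10 °C ⇒ hinge -0.080·(16.1−10) = -0.4880
  sulphur-dioxide contribution → 1.562 μm/a
  chloride contribution → 2.623 μm/a
  ⇒ r_corr(copper) = 4.185 μm/a
zinc: f(T) = -0.071·(T−10) [T>10 °C] = -0.4331
  sulphur-dioxide contribution → 2.664 μm/a
  chloride contribution → 4.251 μm/a
  total first-year rate 6.915 μm/a
Ordering by μm/a: zinc (6.91) > copper (4.18)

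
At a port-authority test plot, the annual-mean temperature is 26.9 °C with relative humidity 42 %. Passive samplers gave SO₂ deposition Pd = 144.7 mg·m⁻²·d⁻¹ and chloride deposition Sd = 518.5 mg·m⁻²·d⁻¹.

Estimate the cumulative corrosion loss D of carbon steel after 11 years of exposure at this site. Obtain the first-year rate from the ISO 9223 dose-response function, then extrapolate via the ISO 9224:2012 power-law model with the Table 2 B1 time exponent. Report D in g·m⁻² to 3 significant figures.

D(11) = 2.19e+03 g·m⁻²

carbon steel: f(T) = -0.054·(T−10) [T>10 °C] = -0.9126
  SO₂ term: 1.77·144.7^0.52·exp(0.02·42-0.9126) = 21.87
  Cl⁻ term: 0.102·518.5^0.62·exp(0.033·42+0.04·26.9) = 57.67
  sum: 21.87 + 57.67 → r_corr = 79.55 μm/a
ISO 9224: D(t) = r_corr · t^b with b = 0.523 (carbon steel, B1)
  D(11) = 79.55 × 11^0.523 = 79.55 × 3.505 = 278.8 μm
  Mass loss = 278.8 μm × 7.85 g/cm³ = 2188 g·m⁻²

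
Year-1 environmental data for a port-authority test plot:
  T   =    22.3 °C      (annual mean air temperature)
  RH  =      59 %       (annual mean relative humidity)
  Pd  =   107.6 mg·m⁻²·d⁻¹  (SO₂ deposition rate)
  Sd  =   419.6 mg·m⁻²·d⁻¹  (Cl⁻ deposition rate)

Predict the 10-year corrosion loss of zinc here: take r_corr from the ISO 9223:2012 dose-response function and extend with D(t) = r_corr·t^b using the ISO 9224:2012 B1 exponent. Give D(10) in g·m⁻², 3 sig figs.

D(10) = 301 g·m⁻²

zinc: T>10 °C ⇒ hinge -0.071·(22.3−10) = -0.8733
  SO₂ term: 0.0129·107.6^0.44·exp(0.046·59-0.8733) = 0.6368
  Cl⁻ term: 0.0175·419.6^0.57·exp(0.008·59+0.085·22.3) = 5.838
  sum: 0.6368 + 5.838 → r_corr = 6.475 μm/a
ISO 9224: D(t) = r_corr · t^b with b = 0.813 (zinc, B1)
  D(10) = 6.475 × 10^0.813 = 6.475 × 6.501 = 42.09 μm
  Mass loss = 42.09 μm × 7.14 g/cm³ = 300.5 g·m⁻²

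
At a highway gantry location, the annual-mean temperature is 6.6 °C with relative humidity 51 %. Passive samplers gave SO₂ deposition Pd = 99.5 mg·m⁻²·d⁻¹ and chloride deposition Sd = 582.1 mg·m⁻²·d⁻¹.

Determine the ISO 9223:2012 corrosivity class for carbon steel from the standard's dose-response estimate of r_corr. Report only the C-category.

C4

carbon steel: temperature factor f = +0.150·(-3.4) = -0.5100
  SO₂ term: 1.77·99.5^0.52·exp(0.02·51-0.5100) = 32.24
  Cl⁻ term: 0.102·582.1^0.62·exp(0.033·51+0.04·6.6) = 37.02
  sum: 32.24 + 37.02 → r_corr = 69.26 μm/a
Category bounds: 50…80 μm/a bracket r_corr ⇒ C4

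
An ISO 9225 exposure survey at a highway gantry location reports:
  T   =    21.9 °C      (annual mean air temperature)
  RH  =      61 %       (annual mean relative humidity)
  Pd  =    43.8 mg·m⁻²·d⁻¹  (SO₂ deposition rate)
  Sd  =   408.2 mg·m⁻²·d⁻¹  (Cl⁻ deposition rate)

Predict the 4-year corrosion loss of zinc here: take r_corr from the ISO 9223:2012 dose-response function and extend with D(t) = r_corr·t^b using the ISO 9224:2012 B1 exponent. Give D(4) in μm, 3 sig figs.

zinc: f(T) = -0.071·(T−10) [T>10 °C] = -0.8449
  sulphur-dioxide contribution → 0.4837 μm/a
  chloride contribution → 5.644 μm/a
  total first-year rate 6.128 μm/a
Long-term exponent b (ISO 9224 Table 2, B1) = 0.813
  D(4) = 6.128 × 4^0.813 = 6.128 × 3.087 = 18.91 μm

D(4) = 18.9 μm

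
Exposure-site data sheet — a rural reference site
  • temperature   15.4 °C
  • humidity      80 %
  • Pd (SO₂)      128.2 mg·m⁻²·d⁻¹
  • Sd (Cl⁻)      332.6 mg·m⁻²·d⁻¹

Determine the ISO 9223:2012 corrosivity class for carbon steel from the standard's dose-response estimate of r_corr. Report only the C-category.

carbon steel: T>10 °C ⇒ hinge -0.054·(15.4−10) = -0.2916
  sulphur-dioxide contribution → 81.72 μm/a
  chloride contribution → 96.88 μm/a
  ⇒ r_corr(carbon steel) = 178.6 μm/a
Category bounds: 80…200 μm/a bracket r_corr ⇒ C5

C5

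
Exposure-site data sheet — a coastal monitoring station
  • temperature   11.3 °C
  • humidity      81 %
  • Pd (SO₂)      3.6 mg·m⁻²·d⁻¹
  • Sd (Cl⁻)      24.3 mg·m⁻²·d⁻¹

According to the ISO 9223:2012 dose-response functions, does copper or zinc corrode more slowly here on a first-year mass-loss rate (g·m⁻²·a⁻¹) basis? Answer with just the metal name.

copper: f(T) = -0.080·(T−10) [T>10 °C] = -0.1040
  sulphur-dioxide contribution → 0.7929 μm/a
  chloride contribution → 0.7793 μm/a
  ⇒ r_corr(copper) = 1.572 μm/a
  mass loss = 1.572 μm/a × 8.96 g/cm³ = 14.09 g·m⁻²·a⁻¹
zinc: temperature factor f = -0.071·(1.3) = -0.0923
  sulphur-dioxide contribution → 0.8579 μm/a
  chloride contribution → 0.5388 μm/a
  ⇒ r_corr(zinc) = 1.397 μm/a
  mass loss = 1.397 μm/a × 7.14 g/cm³ = 9.972 g·m⁻²·a⁻¹
Ordering by g·m⁻²·a⁻¹: copper (14.1) > zinc (9.97)

zinc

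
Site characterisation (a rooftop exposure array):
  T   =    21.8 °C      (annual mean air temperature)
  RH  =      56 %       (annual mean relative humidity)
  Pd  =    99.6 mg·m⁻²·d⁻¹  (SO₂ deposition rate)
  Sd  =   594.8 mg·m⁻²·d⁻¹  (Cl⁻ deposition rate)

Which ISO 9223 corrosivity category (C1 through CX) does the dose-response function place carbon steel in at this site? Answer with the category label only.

carbon steel: temperature factor f = -0.054·(11.8) = -0.6372
  Pd branch = 1.77·Pd^0.52·e^(0.02·RH+f) = 31.39 μm/a
  Sd branch = 0.102·Sd^0.62·e^(0.033·RH+0.04·T) = 81.28 μm/a
  sum: 31.39 + 81.28 → r_corr = 112.7 μm/a
ISO 9223 Table 2 (carbon steel): 80 < 113 ≤ 200 μm/a ⇒ C5

C5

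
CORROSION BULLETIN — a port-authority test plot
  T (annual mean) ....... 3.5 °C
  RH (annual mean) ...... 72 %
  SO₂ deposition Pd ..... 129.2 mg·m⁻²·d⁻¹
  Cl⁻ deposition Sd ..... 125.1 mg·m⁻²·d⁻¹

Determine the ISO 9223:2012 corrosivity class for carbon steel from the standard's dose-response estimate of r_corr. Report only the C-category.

C4

carbon steel: T≤10 °C ⇒ hinge +0.150·(3.5−10) = -0.9750
  sulphur-dioxide contribution → 35.3 μm/a
  chloride contribution → 25.21 μm/a
  total first-year rate 60.51 μm/a
Category bounds: 50…80 μm/a bracket r_corr ⇒ C4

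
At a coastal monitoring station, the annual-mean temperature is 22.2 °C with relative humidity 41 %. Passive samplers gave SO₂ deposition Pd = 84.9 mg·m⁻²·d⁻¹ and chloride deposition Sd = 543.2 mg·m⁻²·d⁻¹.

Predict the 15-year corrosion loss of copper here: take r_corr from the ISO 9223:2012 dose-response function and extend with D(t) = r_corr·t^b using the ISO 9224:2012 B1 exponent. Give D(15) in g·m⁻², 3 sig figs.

D(15) = 43.6 g·m⁻²

copper: f(T) = -0.080·(T−10) [T>10 °C] = -0.9760
  sulphur-dioxide contribution → 0.0712 μm/a
  chloride contribution → 0.7288 μm/a
  total first-year rate 0.8 μm/a
Power-law: D(15) = r_corr · 15^0.667
  D(15) = 0.8 × 15^0.667 = 0.8 × 6.088 = 4.87 μm
  Mass loss = 4.87 μm × 8.96 g/cm³ = 43.64 g·m⁻²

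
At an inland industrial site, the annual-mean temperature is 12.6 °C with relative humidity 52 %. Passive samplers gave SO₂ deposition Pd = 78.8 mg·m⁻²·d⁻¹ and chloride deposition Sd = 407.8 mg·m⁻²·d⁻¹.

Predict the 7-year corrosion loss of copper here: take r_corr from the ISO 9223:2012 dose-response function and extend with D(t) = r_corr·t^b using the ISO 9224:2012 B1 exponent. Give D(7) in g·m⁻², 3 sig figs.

copper: f(T) = -0.080·(T−10) [T>10 °C] = -0.2080
  Pd branch = 0.0053·Pd^0.26·e^(0.059·RH+f) = 0.288 μm/a
  Cl⁻ term: 0.01025·407.8^0.27·exp(0.036·52+0.049·12.6) = 0.6261
  sum: 0.288 + 0.6261 → r_corr = 0.9142 μm/a
Long-term exponent b (ISO 9224 Table 2, B1) = 0.667
  D(7) = 0.9142 × 7^0.667 = 0.9142 × 3.662 = 3.347 μm
  Mass loss = 3.347 μm × 8.96 g/cm³ = 29.99 g·m⁻²

D(7) = 30.0 g·m⁻²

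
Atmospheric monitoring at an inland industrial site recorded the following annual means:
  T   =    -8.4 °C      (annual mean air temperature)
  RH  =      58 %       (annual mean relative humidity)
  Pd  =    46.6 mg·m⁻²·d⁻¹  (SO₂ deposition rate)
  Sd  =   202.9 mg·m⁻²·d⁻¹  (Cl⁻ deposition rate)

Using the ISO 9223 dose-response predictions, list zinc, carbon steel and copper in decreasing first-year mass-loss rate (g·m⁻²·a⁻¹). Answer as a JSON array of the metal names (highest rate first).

zinc: temperature factor f = +0.038·(-18.4) = -0.6992
  sulphur-dioxide contribution → 0.5009 μm/a
  chloride contribution → 0.2816 μm/a
  total first-year rate 0.7825 μm/a
  mass loss = 0.7825 μm/a × 7.14 g/cm³ = 5.587 g·m⁻²·a⁻¹
carbon steel: T≤10 °C ⇒ hinge +0.150·(-8.4−10) = -2.7600
  sulphur-dioxide contribution → 2.634 μm/a
  chloride contribution → 13.32 μm/a
  total first-year rate 15.95 μm/a
  mass loss = 15.95 μm/a × 7.85 g/cm³ = 125.2 g·m⁻²·a⁻¹
copper: temperature factor f = +0.126·(-18.4) = -2.3184
  sulphur-dioxide contribution → 0.04339 μm/a
  chloride contribution → 0.23 μm/a
  ⇒ r_corr(copper) = 0.2734 μm/a
  mass loss = 0.2734 μm/a × 8.96 g/cm³ = 2.45 g·m⁻²·a⁻¹
Ordering by g·m⁻²·a⁻¹: carbon steel (125) > zinc (5.59) > copper (2.45)

["carbon steel", "zinc", "copper"]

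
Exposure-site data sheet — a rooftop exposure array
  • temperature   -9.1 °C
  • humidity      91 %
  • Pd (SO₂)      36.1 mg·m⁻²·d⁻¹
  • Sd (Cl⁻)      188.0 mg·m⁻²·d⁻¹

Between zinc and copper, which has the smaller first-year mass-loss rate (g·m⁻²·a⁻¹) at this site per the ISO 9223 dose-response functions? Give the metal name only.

zinc: f(T) = +0.038·(T−10) [T≤10 °C] = -0.7258
  SO₂ term: 0.0129·36.1^0.44·exp(0.046·91-0.7258) = 1.989
  Sd branch = 0.0175·Sd^0.57·e^(0.008·RH+0.085·T) = 0.3308 μm/a
  sum: 1.989 + 0.3308 → r_corr = 2.32 μm/a
  mass loss = 2.32 μm/a × 7.14 g/cm³ = 16.56 g·m⁻²·a⁻¹
copper: T≤10 °C ⇒ hinge +0.126·(-9.1−10) = -2.4066
  Pd branch = 0.0053·Pd^0.26·e^(0.059·RH+f) = 0.2605 μm/a
  Sd branch = 0.01025·Sd^0.27·e^(0.036·RH+0.049·T) = 0.7142 μm/a
  sum: 0.2605 + 0.7142 → r_corr = 0.9747 μm/a
  mass loss = 0.9747 μm/a × 8.96 g/cm³ = 8.734 g·m⁻²·a⁻¹
Ordering by g·m⁻²·a⁻¹: zinc (16.6) > copper (8.73)

copper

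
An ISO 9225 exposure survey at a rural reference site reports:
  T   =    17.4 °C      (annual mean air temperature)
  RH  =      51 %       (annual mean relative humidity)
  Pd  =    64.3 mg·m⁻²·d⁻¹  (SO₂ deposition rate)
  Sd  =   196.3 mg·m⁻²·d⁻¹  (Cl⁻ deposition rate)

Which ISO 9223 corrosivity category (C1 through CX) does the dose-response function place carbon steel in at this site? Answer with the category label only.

C4

carbon steel: T>10 °C ⇒ hinge -0.054·(17.4−10) = -0.3996
  sulphur-dioxide contribution → 28.69 μm/a
  chloride contribution → 29.07 μm/a
  total first-year rate 57.75 μm/a
Category bounds: 50…80 μm/a bracket r_corr ⇒ C4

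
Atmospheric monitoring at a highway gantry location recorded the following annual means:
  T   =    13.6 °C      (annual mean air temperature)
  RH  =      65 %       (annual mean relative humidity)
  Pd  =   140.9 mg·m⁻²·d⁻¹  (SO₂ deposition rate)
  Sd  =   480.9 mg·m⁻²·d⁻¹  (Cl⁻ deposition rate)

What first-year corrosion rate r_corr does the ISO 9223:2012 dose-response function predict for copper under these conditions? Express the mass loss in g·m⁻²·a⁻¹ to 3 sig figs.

copper: T>10 °C ⇒ hinge -0.080·(13.6−10) = -0.2880
  sulphur-dioxide contribution → 0.6659 μm/a
  chloride contribution → 1.098 μm/a
  ⇒ r_corr(copper) = 1.764 μm/a
Convert to mass loss: 1.764 μm/a × 8.96 g/cm³ = 15.8 g·m⁻²·a⁻¹

r_corr = 15.8 g·m⁻²·a⁻¹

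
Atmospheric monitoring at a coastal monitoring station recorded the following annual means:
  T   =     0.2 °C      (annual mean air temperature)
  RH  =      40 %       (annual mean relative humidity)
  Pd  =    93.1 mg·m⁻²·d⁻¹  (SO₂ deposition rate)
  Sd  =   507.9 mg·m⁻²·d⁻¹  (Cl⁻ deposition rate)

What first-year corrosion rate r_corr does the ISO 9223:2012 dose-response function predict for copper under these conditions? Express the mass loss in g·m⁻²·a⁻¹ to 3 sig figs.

r_corr = 2.58 g·m⁻²·a⁻¹

copper: T≤10 °C ⇒ hinge +0.126·(0.2−10) = -1.2348
  SO₂ term: 0.0053·93.1^0.26·exp(0.059·40-1.2348) = 0.05307
  Cl⁻ term: 0.01025·507.9^0.27·exp(0.036·40+0.049·0.2) = 0.2349
  r_corr = 0.05307 + 0.2349 = 0.288 μm/a
Convert to mass loss: 0.288 μm/a × 8.96 g/cm³ = 2.58 g·m⁻²·a⁻¹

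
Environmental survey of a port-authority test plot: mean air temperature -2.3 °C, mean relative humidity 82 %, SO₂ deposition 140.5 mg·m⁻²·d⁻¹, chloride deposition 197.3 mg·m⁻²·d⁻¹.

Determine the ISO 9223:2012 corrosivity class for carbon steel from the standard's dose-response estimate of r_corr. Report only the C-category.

C4

carbon steel: T≤10 °C ⇒ hinge +0.150·(-2.3−10) = -1.8450
  SO₂ term: 1.77·140.5^0.52·exp(0.02·82-1.8450) = 18.87
  Sd branch = 0.102·Sd^0.62·e^(0.033·RH+0.04·T) = 36.88 μm/a
  r_corr = 18.87 + 36.88 = 55.75 μm/a
Category bounds: 50…80 μm/a bracket r_corr ⇒ C4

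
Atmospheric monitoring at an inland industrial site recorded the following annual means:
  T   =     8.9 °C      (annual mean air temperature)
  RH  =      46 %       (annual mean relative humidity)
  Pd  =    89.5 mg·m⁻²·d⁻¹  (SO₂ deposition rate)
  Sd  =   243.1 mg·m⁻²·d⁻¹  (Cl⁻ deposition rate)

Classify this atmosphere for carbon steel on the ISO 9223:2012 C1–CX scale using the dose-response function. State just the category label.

carbon steel: T≤10 °C ⇒ hinge +0.150·(8.9−10) = -0.1650
  sulphur-dioxide contribution → 38.98 μm/a
  chloride contribution → 20.03 μm/a
  ⇒ r_corr(carbon steel) = 59.01 μm/a
Category bounds: 50…80 μm/a bracket r_corr ⇒ C4

C4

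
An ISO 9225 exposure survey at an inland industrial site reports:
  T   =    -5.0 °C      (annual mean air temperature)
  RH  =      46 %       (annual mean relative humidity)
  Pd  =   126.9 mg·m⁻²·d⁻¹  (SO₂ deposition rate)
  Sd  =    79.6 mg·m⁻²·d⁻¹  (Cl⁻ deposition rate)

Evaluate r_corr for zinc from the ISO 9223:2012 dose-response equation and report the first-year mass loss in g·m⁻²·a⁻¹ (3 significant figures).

zinc: T≤10 °C ⇒ hinge +0.038·(-5.0−10) = -0.5700
  sulphur-dioxide contribution → 0.51 μm/a
  chloride contribution → 0.2004 μm/a
  total first-year rate 0.7103 μm/a
Convert to mass loss: 0.7103 μm/a × 7.14 g/cm³ = 5.072 g·m⁻²·a⁻¹

r_corr = 5.07 g·m⁻²·a⁻¹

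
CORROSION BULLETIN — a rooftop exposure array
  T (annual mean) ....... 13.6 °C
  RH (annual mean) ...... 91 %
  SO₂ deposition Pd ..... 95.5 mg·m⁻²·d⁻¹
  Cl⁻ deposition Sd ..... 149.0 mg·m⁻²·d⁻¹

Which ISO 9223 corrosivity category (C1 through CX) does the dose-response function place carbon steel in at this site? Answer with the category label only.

C5

carbon steel: T>10 °C ⇒ hinge -0.054·(13.6−10) = -0.1944
  Pd branch = 1.77·Pd^0.52·e^(0.02·RH+f) = 96.29 μm/a
  Sd branch = 0.102·Sd^0.62·e^(0.033·RH+0.04·T) = 78.78 μm/a
  r_corr = 96.29 + 78.78 = 175.1 μm/a
ISO 9223 Table 2 (carbon steel): 80 < 175 ≤ 200 μm/a ⇒ C5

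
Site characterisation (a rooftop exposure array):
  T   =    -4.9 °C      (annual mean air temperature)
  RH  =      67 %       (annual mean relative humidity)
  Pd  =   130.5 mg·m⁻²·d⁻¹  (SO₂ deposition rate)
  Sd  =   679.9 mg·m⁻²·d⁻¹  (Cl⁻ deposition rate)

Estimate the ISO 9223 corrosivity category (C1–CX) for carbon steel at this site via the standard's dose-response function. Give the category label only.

C4

carbon steel: T≤10 °C ⇒ hinge +0.150·(-4.9−10) = -2.2350
  Pd branch = 1.77·Pd^0.52·e^(0.02·RH+f) = 9.107 μm/a
  Cl⁻ term: 0.102·679.9^0.62·exp(0.033·67+0.04·-4.9) = 43.63
  r_corr = 9.107 + 43.63 = 52.74 μm/a
52.7 μm/a falls in (50, 80] for carbon steel → category C4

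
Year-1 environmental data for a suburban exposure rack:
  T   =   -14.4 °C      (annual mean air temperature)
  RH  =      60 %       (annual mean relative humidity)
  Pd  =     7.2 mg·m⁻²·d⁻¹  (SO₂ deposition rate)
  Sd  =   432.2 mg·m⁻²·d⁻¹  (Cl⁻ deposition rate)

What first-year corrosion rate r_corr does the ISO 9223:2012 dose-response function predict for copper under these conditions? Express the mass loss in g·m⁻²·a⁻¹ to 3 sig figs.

r_corr = 2.15 g·m⁻²·a⁻¹

copper: temperature factor f = +0.126·(-24.4) = -3.0744
  SO₂ term: 0.0053·7.2^0.26·exp(0.059·60-3.0744) = 0.01411
  Sd branch = 0.01025·Sd^0.27·e^(0.036·RH+0.049·T) = 0.2259 μm/a
  r_corr = 0.01411 + 0.2259 = 0.24 μm/a
Convert to mass loss: 0.24 μm/a × 8.96 g/cm³ = 2.151 g·m⁻²·a⁻¹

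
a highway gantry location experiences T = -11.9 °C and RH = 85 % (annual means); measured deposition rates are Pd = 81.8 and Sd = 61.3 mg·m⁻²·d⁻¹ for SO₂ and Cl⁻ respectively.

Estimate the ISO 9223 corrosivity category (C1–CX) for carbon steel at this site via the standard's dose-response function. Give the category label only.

carbon steel: T≤10 °C ⇒ hinge +0.150·(-11.9−10) = -3.2850
  sulphur-dioxide contribution → 3.583 μm/a
  chloride contribution → 13.44 μm/a
  ⇒ r_corr(carbon steel) = 17.02 μm/a
ISO 9223 Table 2 (carbon steel): 1.3 < 17 ≤ 25 μm/a ⇒ C2

C2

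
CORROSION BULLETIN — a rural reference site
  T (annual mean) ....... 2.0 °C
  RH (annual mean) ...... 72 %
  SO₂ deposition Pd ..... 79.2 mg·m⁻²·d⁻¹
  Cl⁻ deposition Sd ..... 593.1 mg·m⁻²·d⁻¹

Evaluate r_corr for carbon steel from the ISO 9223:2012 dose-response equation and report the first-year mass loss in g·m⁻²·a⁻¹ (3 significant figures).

carbon steel: temperature factor f = +0.150·(-8.0) = -1.2000
  SO₂ term: 1.77·79.2^0.52·exp(0.02·72-1.2000) = 21.85
  Cl⁻ term: 0.102·593.1^0.62·exp(0.033·72+0.04·2.0) = 62.31
  sum: 21.85 + 62.31 → r_corr = 84.17 μm/a
Convert to mass loss: 84.17 μm/a × 7.85 g/cm³ = 660.7 g·m⁻²·a⁻¹

r_corr = 661 g·m⁻²·a⁻¹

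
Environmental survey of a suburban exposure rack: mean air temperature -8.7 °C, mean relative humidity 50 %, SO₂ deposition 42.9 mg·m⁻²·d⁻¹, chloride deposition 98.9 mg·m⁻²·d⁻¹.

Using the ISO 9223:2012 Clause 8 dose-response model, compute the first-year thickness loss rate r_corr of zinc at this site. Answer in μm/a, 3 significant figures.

zinc: temperature factor f = +0.038·(-18.7) = -0.7106
  SO₂ term: 0.0129·42.9^0.44·exp(0.046·50-0.7106) = 0.3305
  Cl⁻ term: 0.0175·98.9^0.57·exp(0.008·50+0.085·-8.7) = 0.1709
  r_corr = 0.3305 + 0.1709 = 0.5014 μm/a

r_corr = 0.501 μm/a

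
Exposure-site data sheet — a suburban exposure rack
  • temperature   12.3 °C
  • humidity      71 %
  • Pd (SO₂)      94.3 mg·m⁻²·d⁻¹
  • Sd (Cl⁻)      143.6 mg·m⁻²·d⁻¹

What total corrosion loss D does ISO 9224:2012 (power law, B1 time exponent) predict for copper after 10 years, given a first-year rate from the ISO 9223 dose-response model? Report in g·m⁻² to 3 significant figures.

copper: T>10 °C ⇒ hinge -0.080·(12.3−10) = -0.1840
  SO₂ term: 0.0053·94.3^0.26·exp(0.059·71-0.1840) = 0.9484
  Cl⁻ term: 0.01025·143.6^0.27·exp(0.036·71+0.049·12.3) = 0.9225
  r_corr = 0.9484 + 0.9225 = 1.871 μm/a
Long-term exponent b (ISO 9224 Table 2, B1) = 0.667
  D(10) = 1.871 × 10^0.667 = 1.871 × 4.645 = 8.691 μm
  Mass loss = 8.691 μm × 8.96 g/cm³ = 77.87 g·m⁻²

D(10) = 77.9 g·m⁻²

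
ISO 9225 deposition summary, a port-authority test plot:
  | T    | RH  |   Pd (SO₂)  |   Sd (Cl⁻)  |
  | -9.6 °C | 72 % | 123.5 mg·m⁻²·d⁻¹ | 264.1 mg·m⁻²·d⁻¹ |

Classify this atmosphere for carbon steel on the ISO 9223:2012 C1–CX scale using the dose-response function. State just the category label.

carbon steel: f(T) = +0.150·(T−10) [T≤10 °C] = -2.9400
  Pd branch = 1.77·Pd^0.52·e^(0.02·RH+f) = 4.833 μm/a
  Cl⁻ term: 0.102·264.1^0.62·exp(0.033·72+0.04·-9.6) = 23.73
  r_corr = 4.833 + 23.73 = 28.56 μm/a
Category bounds: 25…50 μm/a bracket r_corr ⇒ C3

C3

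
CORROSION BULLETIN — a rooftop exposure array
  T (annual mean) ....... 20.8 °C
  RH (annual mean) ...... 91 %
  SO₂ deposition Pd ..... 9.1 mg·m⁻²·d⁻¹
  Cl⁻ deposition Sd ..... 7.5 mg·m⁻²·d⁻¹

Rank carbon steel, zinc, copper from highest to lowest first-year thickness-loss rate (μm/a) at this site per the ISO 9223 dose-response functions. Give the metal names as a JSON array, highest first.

carbon steel: temperature factor f = -0.054·(10.8) = -0.5832
  sulphur-dioxide contribution → 19.22 μm/a
  chloride contribution → 16.47 μm/a
  ⇒ r_corr(carbon steel) = 35.69 μm/a
zinc: f(T) = -0.071·(T−10) [T>10 °C] = -0.7668
  sulphur-dioxide contribution → 1.041 μm/a
  chloride contribution → 0.6696 μm/a
  ⇒ r_corr(zinc) = 1.711 μm/a
copper: T>10 °C ⇒ hinge -0.080·(20.8−10) = -0.8640
  sulphur-dioxide contribution → 0.8514 μm/a
  chloride contribution → 1.295 μm/a
  ⇒ r_corr(copper) = 2.147 μm/a
Ordering by μm/a: carbon steel (35.7) > copper (2.15) > zinc (1.71)

["carbon steel", "copper", "zinc"]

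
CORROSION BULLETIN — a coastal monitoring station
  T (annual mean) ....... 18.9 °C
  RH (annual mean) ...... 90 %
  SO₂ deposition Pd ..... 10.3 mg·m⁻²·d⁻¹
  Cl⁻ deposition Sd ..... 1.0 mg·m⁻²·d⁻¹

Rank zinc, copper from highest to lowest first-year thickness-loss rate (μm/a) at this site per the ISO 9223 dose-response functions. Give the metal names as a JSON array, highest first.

["copper", "zinc"]

zinc: T>10 °C ⇒ hinge -0.071·(18.9−10) = -0.6319
  sulphur-dioxide contribution → 1.202 μm/a
  chloride contribution → 0.1792 μm/a
  total first-year rate 1.381 μm/a
copper: T>10 °C ⇒ hinge -0.080·(18.9−10) = -0.7120
  sulphur-dioxide contribution → 0.9649 μm/a
  chloride contribution → 0.6608 μm/a
  total first-year rate 1.626 μm/a
Ordering by μm/a: copper (1.63) > zinc (1.38)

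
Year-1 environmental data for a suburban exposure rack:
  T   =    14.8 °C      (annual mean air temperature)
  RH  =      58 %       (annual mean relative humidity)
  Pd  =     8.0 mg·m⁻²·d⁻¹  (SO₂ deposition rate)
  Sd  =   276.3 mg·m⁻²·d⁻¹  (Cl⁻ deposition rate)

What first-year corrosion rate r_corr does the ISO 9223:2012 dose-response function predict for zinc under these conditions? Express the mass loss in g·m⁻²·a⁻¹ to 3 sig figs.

r_corr = 19.6 g·m⁻²·a⁻¹

zinc: T>10 °C ⇒ hinge -0.071·(14.8−10) = -0.3408
  Pd branch = 0.0129·Pd^0.44·e^(0.046·RH+f) = 0.3301 μm/a
  Sd branch = 0.0175·Sd^0.57·e^(0.008·RH+0.085·T) = 2.413 μm/a
  sum: 0.3301 + 2.413 → r_corr = 2.743 μm/a
Convert to mass loss: 2.743 μm/a × 7.14 g/cm³ = 19.58 g·m⁻²·a⁻¹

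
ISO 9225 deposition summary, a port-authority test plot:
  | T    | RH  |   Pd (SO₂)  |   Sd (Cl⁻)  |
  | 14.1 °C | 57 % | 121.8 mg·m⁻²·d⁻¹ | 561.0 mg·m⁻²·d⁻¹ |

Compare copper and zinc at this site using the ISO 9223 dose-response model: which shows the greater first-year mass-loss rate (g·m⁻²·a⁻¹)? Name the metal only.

zinc

copper: f(T) = -0.080·(T−10) [T>10 °C] = -0.3280
  SO₂ term: 0.0053·121.8^0.26·exp(0.059·57-0.3280) = 0.3843
  Cl⁻ term: 0.01025·561.0^0.27·exp(0.036·57+0.049·14.1) = 0.8794
  r_corr = 0.3843 + 0.8794 = 1.264 μm/a
  mass loss = 1.264 μm/a × 8.96 g/cm³ = 11.32 g·m⁻²·a⁻¹
zinc: T>10 °C ⇒ hinge -0.071·(14.1−10) = -0.2911
  Pd branch = 0.0129·Pd^0.44·e^(0.046·RH+f) = 1.098 μm/a
  Sd branch = 0.0175·Sd^0.57·e^(0.008·RH+0.085·T) = 3.377 μm/a
  sum: 1.098 + 3.377 → r_corr = 4.475 μm/a
  mass loss = 4.475 μm/a × 7.14 g/cm³ = 31.95 g·m⁻²·a⁻¹
Ordering by g·m⁻²·a⁻¹: zinc (31.9) > copper (11.3)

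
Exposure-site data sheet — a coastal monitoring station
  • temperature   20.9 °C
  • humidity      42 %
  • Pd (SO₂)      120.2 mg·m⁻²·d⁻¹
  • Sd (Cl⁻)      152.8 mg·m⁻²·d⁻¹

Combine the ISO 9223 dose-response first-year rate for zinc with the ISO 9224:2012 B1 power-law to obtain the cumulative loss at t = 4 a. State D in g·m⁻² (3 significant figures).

zinc: T>10 °C ⇒ hinge -0.071·(20.9−10) = -0.7739
  SO₂ term: 0.0129·120.2^0.44·exp(0.046·42-0.7739) = 0.3378
  Cl⁻ term: 0.0175·152.8^0.57·exp(0.008·42+0.085·20.9) = 2.544
  r_corr = 0.3378 + 2.544 = 2.881 μm/a
Power-law: D(4) = r_corr · 4^0.813
  D(4) = 2.881 × 4^0.813 = 2.881 × 3.087 = 8.893 μm
  Mass loss = 8.893 μm × 7.14 g/cm³ = 63.5 g·m⁻²

D(4) = 63.5 g·m⁻²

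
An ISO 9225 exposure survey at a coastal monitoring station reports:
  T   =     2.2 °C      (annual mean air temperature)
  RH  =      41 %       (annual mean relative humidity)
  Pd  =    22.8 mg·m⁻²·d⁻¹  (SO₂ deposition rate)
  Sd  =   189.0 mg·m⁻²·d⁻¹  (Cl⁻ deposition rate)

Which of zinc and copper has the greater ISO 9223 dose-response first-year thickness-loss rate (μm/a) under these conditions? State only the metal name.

zinc

zinc: f(T) = +0.038·(T−10) [T≤10 °C] = -0.2964
  Pd branch = 0.0129·Pd^0.44·e^(0.046·RH+f) = 0.2503 μm/a
  Sd branch = 0.0175·Sd^0.57·e^(0.008·RH+0.085·T) = 0.5811 μm/a
  sum: 0.2503 + 0.5811 → r_corr = 0.8314 μm/a
copper: f(T) = +0.126·(T−10) [T≤10 °C] = -0.9828
  SO₂ term: 0.0053·22.8^0.26·exp(0.059·41-0.9828) = 0.05024
  Sd branch = 0.01025·Sd^0.27·e^(0.036·RH+0.049·T) = 0.2057 μm/a
  r_corr = 0.05024 + 0.2057 = 0.2559 μm/a
Ordering by μm/a: zinc (0.831) > copper (0.256)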